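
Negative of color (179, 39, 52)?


Invert: (255-R, 255-G, 255-B)
R: 255-179 = 76
G: 255-39 = 216
B: 255-52 = 203
= RGB(76, 216, 203)


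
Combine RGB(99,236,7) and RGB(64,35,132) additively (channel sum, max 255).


Additive: each channel = min(255, C₁+C₂)
R: 99+64 = 163 → 163
G: 236+35 = 271 → 255
B: 7+132 = 139 → 139
= RGB(163, 255, 139)


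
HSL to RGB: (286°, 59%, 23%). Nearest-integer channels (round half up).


H=286°, S=0.59, L=0.23
C = (1-|2L-1|)×S = (1-|-0.54|)×0.59 = 0.2714
H' = H/60 = 286/60 ≈ 4.7667; X = C×(1-|H' mod 2 - 1|) ≈ 0.2081
m = L - C/2 = 0.23 - 0.1357 = 0.0943
Sector ⌊H'⌋ = 4 → (R',G',B') = (≈0.2081, 0.0, 0.2714)
RGB = ((R'+m)×255, (G'+m)×255, (B'+m)×255) = (77.1052, 24.0465, 93.2535)
Round half up → RGB(77, 24, 93)


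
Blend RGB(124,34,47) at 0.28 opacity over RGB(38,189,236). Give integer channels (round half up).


C = α×F + (1-α)×B, with 1-α = 0.72
R: 0.28×124 + 0.72×38 = 34.72 + 27.36 = 62.08 → 62
G: 0.28×34 + 0.72×189 = 9.52 + 136.08 = 145.60 → 146
B: 0.28×47 + 0.72×236 = 13.16 + 169.92 = 183.08 → 183
= RGB(62, 146, 183)


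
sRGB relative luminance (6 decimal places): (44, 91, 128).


Linearize each channel (sRGB transfer function): c = v/255; c_lin = c/12.92 if c ≤ 0.04045, else ((c+0.055)/1.055)^2.4
  R: 44/255 ≈ 0.172549 > 0.04045 → ((0.172549+0.055)/1.055)^2.4 ≈ 0.025187
  G: 91/255 ≈ 0.356863 > 0.04045 → ((0.356863+0.055)/1.055)^2.4 ≈ 0.104616
  B: 128/255 ≈ 0.501961 > 0.04045 → ((0.501961+0.055)/1.055)^2.4 ≈ 0.215861
R_lin = 0.025187, G_lin = 0.104616, B_lin = 0.215861
L = 0.2126×R + 0.7152×G + 0.0722×B
L = 0.2126×0.025187 + 0.7152×0.104616 + 0.0722×0.215861
L ≈ 0.095762


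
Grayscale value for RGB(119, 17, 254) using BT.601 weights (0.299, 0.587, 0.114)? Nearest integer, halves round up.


Gray = 0.299×R + 0.587×G + 0.114×B
Gray = 0.299×119 + 0.587×17 + 0.114×254
Gray = 35.581 + 9.979 + 28.956
Gray = 74.516 → round half up → 75
Gray = 75


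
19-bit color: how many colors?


Colors = 2^bits = 2^19
= 524,288 colors


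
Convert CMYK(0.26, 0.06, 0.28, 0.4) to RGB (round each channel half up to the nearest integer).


R = 255 × (1-C) × (1-K) = 255 × 0.74 × 0.60 = 113.22 → 113
G = 255 × (1-M) × (1-K) = 255 × 0.94 × 0.60 = 143.82 → 144
B = 255 × (1-Y) × (1-K) = 255 × 0.72 × 0.60 = 110.16 → 110
= RGB(113, 144, 110)


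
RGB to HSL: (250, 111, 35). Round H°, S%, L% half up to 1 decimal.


Normalize: R'=250/255≈0.9804, G'=111/255≈0.4353, B'=35/255≈0.1373
Max=250/255, Min=35/255, Δ=Max-Min=215/255
L = (Max+Min)/2 = (250+35)/510 = 285/510 = 0.55882… → L = 55.9%
L > 0.5 → S = Δ/(2-Max-Min) = 215/(510-250-35) = 215/225 = 0.95555… → S = 95.6%
(the 1/255 factors cancel in S and H, so raw channel differences can be used)
Max is R' → H = 60 × (((G-B)/Δ) mod 6) = 60 × (((111-35)/215) mod 6)
  76/215 = 0.3534…
  H = 60 × 0.3534… = 21.209…° → H = 21.2°
= HSL(21.2°, 95.6%, 55.9%)


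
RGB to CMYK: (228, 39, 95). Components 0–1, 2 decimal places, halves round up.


R'=228/255≈0.8941, G'=39/255≈0.1529, B'=95/255≈0.3725
K = 1 - max(R',G',B') = 1 - 228/255 = 27/255 = 0.10588… → 0.11
(1-R'-K)/(1-K) simplifies to (max-R)/max with max = 228:
C = (228-228)/228 = 0/228 = 0 → 0.00
M = (228-39)/228 = 189/228 = 0.82894… → 0.83
Y = (228-95)/228 = 133/228 = 0.58333… → 0.58
= CMYK(0.00, 0.83, 0.58, 0.11)


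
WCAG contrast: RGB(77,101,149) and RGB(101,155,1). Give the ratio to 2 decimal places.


Linearize each sRGB channel c=v/255: c/12.92 if c ≤ 0.04045 else ((c+0.055)/1.055)^2.4
L = 0.2126×R_lin + 0.7152×G_lin + 0.0722×B_lin
Color 1 (77,101,149):
  R=77: 77/255≈0.3020 > 0.04045 → ((0.3020+0.055)/1.055)^2.4 ≈ 0.07421
  G=101: 101/255≈0.3961 > 0.04045 → ((0.3961+0.055)/1.055)^2.4 ≈ 0.13014
  B=149: 149/255≈0.5843 > 0.04045 → ((0.5843+0.055)/1.055)^2.4 ≈ 0.30054
  L1 = 0.2126×0.07421 + 0.7152×0.13014 + 0.0722×0.30054 ≈ 0.13055
Color 2 (101,155,1):
  R=101: 101/255≈0.3961 > 0.04045 → ((0.3961+0.055)/1.055)^2.4 ≈ 0.13014
  G=155: 155/255≈0.6078 > 0.04045 → ((0.6078+0.055)/1.055)^2.4 ≈ 0.32778
  B=1: 1/255≈0.0039 ≤ 0.04045 → 0.0039/12.92 ≈ 0.00030
  L2 = 0.2126×0.13014 + 0.7152×0.32778 + 0.0722×0.00030 ≈ 0.26212
Lighter = 0.26212, Darker = 0.13055
Ratio = (L_lighter + 0.05) / (L_darker + 0.05)
Ratio = (0.26212 + 0.05) / (0.13055 + 0.05) = 0.31212 / 0.18055 ≈ 1.7287
Ratio ≈ 1.73:1


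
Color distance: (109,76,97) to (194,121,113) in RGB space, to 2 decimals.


d = √[(R₁-R₂)² + (G₁-G₂)² + (B₁-B₂)²]
d = √[(109-194)² + (76-121)² + (97-113)²]
d = √[7225 + 2025 + 256]
d = √9506
d ≈ 97.50


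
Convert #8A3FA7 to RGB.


8A → 138 (R)
3F → 63 (G)
A7 → 167 (B)
= RGB(138, 63, 167)


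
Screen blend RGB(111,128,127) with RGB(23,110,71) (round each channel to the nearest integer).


Screen: C = 255 - (255-A)×(255-B)/255, rounded to nearest integer
R: 255 - (255-111)×(255-23)/255 = 255 - 33408/255 ≈ 255 - 131.012 = 123.988 → 124
G: 255 - (255-128)×(255-110)/255 = 255 - 18415/255 ≈ 255 - 72.216 = 182.784 → 183
B: 255 - (255-127)×(255-71)/255 = 255 - 23552/255 ≈ 255 - 92.361 = 162.639 → 163
= RGB(124, 183, 163)


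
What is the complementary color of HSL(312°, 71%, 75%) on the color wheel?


Complement = opposite side of color wheel = hue + 180°
H' = (312 + 180) mod 360 = 132°
S and L unchanged.
= HSL(132°, 71%, 75%)


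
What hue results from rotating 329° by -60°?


New hue = (H + rotation) mod 360
New hue = (329 -60) mod 360
= 269 mod 360
= 269°


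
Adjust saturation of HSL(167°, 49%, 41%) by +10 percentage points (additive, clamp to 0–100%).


Original S = 49%
Adjustment = +10 percentage points
New S = 49 + (10) = 59
Clamp to [0, 100] → 59
= HSL(167°, 59%, 41%)


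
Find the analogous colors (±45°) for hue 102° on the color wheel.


Base hue: 102°
Left analog: (102 - 45) mod 360 = 57°
Right analog: (102 + 45) mod 360 = 147°
Analogous hues = 57° and 147°


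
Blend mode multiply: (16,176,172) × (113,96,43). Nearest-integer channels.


Multiply: C = A×B/255, rounded to nearest integer
R: 16×113/255 = 1808/255 ≈ 7.090 → 7
G: 176×96/255 = 16896/255 ≈ 66.259 → 66
B: 172×43/255 = 7396/255 ≈ 29.004 → 29
= RGB(7, 66, 29)


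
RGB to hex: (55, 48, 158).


R = 55 → 37 (hex)
G = 48 → 30 (hex)
B = 158 → 9E (hex)
Hex = #37309E


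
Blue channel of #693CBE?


Color: #693CBE
R = 69 = 105
G = 3C = 60
B = BE = 190
Blue = 190


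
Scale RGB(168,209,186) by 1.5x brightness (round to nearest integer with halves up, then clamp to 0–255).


Multiply each channel by 1.5, round half up, clamp to [0, 255]
R: 168×1.5 = 252
G: 209×1.5 = 313.5 → round → 314 → clamp → 255
B: 186×1.5 = 279 → clamp → 255
= RGB(252, 255, 255)


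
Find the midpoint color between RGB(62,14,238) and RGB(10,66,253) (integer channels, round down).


Midpoint: each channel = ⌊(C₁+C₂)/2⌋
R: ⌊(62+10)/2⌋ = 36
G: ⌊(14+66)/2⌋ = 40
B: ⌊(238+253)/2⌋ = 245
= RGB(36, 40, 245)


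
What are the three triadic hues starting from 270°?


Triadic: equally spaced at 120° intervals
H1 = 270°
H2 = (270 + 120) mod 360 = 30°
H3 = (270 + 240) mod 360 = 150°
Triadic = 270°, 30°, 150°


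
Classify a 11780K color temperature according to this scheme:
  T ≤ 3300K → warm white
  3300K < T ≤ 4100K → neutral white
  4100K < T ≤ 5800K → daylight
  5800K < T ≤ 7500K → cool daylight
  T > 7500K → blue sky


Temperature: 11780K
11780K > 7500K → blue sky
Classification: blue sky


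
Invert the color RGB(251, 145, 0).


Invert: (255-R, 255-G, 255-B)
R: 255-251 = 4
G: 255-145 = 110
B: 255-0 = 255
= RGB(4, 110, 255)


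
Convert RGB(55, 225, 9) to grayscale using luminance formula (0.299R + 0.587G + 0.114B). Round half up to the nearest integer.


Gray = 0.299×R + 0.587×G + 0.114×B
Gray = 0.299×55 + 0.587×225 + 0.114×9
Gray = 16.445 + 132.075 + 1.026
Gray = 149.546 → round half up → 150
Gray = 150


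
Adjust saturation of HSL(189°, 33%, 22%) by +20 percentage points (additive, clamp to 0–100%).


Original S = 33%
Adjustment = +20 percentage points
New S = 33 + (20) = 53
Clamp to [0, 100] → 53
= HSL(189°, 53%, 22%)


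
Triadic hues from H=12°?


Triadic: equally spaced at 120° intervals
H1 = 12°
H2 = (12 + 120) mod 360 = 132°
H3 = (12 + 240) mod 360 = 252°
Triadic = 12°, 132°, 252°


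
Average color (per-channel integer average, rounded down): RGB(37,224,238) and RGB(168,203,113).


Midpoint: each channel = ⌊(C₁+C₂)/2⌋
R: ⌊(37+168)/2⌋ = 102
G: ⌊(224+203)/2⌋ = 213
B: ⌊(238+113)/2⌋ = 175
= RGB(102, 213, 175)


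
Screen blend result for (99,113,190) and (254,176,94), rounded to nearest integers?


Screen: C = 255 - (255-A)×(255-B)/255, rounded to nearest integer
R: 255 - (255-99)×(255-254)/255 = 255 - 156/255 ≈ 255 - 0.612 = 254.388 → 254
G: 255 - (255-113)×(255-176)/255 = 255 - 11218/255 ≈ 255 - 43.992 = 211.008 → 211
B: 255 - (255-190)×(255-94)/255 = 255 - 10465/255 ≈ 255 - 41.039 = 213.961 → 214
= RGB(254, 211, 214)


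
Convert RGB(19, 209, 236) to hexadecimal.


R = 19 → 13 (hex)
G = 209 → D1 (hex)
B = 236 → EC (hex)
Hex = #13D1EC


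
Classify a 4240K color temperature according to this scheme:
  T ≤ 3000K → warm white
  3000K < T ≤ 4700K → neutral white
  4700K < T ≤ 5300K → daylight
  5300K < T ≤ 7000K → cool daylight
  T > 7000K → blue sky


Temperature: 4240K
3000K < 4240K ≤ 4700K → neutral white
Classification: neutral white


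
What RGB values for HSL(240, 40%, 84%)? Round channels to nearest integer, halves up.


H=240°, S=0.40, L=0.84
C = (1-|2L-1|)×S = (1-|0.68|)×0.40 = 0.128
H' = H/60 = 240/60 ≈ 4.0000; X = C×(1-|H' mod 2 - 1|) = 0.0
m = L - C/2 = 0.84 - 0.064 = 0.776
Sector ⌊H'⌋ = 4 → (R',G',B') = (0.0, 0.0, 0.128)
RGB = ((R'+m)×255, (G'+m)×255, (B'+m)×255) = (197.88, 197.88, 230.52)
Round half up → RGB(198, 198, 231)


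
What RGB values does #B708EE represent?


B7 → 183 (R)
08 → 8 (G)
EE → 238 (B)
= RGB(183, 8, 238)


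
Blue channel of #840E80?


Color: #840E80
R = 84 = 132
G = 0E = 14
B = 80 = 128
Blue = 128


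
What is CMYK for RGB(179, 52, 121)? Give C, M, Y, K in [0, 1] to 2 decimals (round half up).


R'=179/255≈0.7020, G'=52/255≈0.2039, B'=121/255≈0.4745
K = 1 - max(R',G',B') = 1 - 179/255 = 76/255 = 0.29803… → 0.30
(1-R'-K)/(1-K) simplifies to (max-R)/max with max = 179:
C = (179-179)/179 = 0/179 = 0 → 0.00
M = (179-52)/179 = 127/179 = 0.70949… → 0.71
Y = (179-121)/179 = 58/179 = 0.32402… → 0.32
= CMYK(0.00, 0.71, 0.32, 0.30)


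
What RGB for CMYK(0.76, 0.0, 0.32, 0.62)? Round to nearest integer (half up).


R = 255 × (1-C) × (1-K) = 255 × 0.24 × 0.38 = 23.256 → 23
G = 255 × (1-M) × (1-K) = 255 × 1.00 × 0.38 = 96.9 → 97
B = 255 × (1-Y) × (1-K) = 255 × 0.68 × 0.38 = 65.892 → 66
= RGB(23, 97, 66)


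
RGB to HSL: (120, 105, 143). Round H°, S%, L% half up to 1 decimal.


Normalize: R'=120/255≈0.4706, G'=105/255≈0.4118, B'=143/255≈0.5608
Max=143/255, Min=105/255, Δ=Max-Min=38/255
L = (Max+Min)/2 = (143+105)/510 = 248/510 = 0.48627… → L = 48.6%
L ≤ 0.5 → S = Δ/(Max+Min) = 38/(143+105) = 38/248 = 0.15322… → S = 15.3%
(the 1/255 factors cancel in S and H, so raw channel differences can be used)
Max is B' → H = 60 × ((R-G)/Δ + 4) = 60 × ((120-105)/38 + 4)
  15/38 + 4 = 0.3947… + 4 = 4.3947…
  H = 60 × 4.3947… = 263.684…° → H = 263.7°
= HSL(263.7°, 15.3%, 48.6%)


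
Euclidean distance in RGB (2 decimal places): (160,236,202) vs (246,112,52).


d = √[(R₁-R₂)² + (G₁-G₂)² + (B₁-B₂)²]
d = √[(160-246)² + (236-112)² + (202-52)²]
d = √[7396 + 15376 + 22500]
d = √45272
d ≈ 212.77


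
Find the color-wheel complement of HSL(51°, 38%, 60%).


Complement = opposite side of color wheel = hue + 180°
H' = (51 + 180) mod 360 = 231°
S and L unchanged.
= HSL(231°, 38%, 60%)


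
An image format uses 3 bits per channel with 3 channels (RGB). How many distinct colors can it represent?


Total bits = 3 bits/channel × 3 channels = 9 bits
Distinct colors = 2^9
= 512 colors


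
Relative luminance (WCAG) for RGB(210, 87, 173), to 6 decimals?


Linearize each channel (sRGB transfer function): c = v/255; c_lin = c/12.92 if c ≤ 0.04045, else ((c+0.055)/1.055)^2.4
  R: 210/255 ≈ 0.823529 > 0.04045 → ((0.823529+0.055)/1.055)^2.4 ≈ 0.644480
  G: 87/255 ≈ 0.341176 > 0.04045 → ((0.341176+0.055)/1.055)^2.4 ≈ 0.095307
  B: 173/255 ≈ 0.678431 > 0.04045 → ((0.678431+0.055)/1.055)^2.4 ≈ 0.417885
R_lin = 0.644480, G_lin = 0.095307, B_lin = 0.417885
L = 0.2126×R + 0.7152×G + 0.0722×B
L = 0.2126×0.644480 + 0.7152×0.095307 + 0.0722×0.417885
L ≈ 0.235352


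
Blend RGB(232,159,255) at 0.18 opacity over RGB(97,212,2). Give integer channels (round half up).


C = α×F + (1-α)×B, with 1-α = 0.82
R: 0.18×232 + 0.82×97 = 41.76 + 79.54 = 121.30 → 121
G: 0.18×159 + 0.82×212 = 28.62 + 173.84 = 202.46 → 202
B: 0.18×255 + 0.82×2 = 45.90 + 1.64 = 47.54 → 48
= RGB(121, 202, 48)


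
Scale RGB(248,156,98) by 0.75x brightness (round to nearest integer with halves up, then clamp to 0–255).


Multiply each channel by 0.75, round half up, clamp to [0, 255]
R: 248×0.75 = 186
G: 156×0.75 = 117
B: 98×0.75 = 73.5 → round → 74
= RGB(186, 117, 74)


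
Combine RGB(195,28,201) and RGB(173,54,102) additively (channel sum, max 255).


Additive: each channel = min(255, C₁+C₂)
R: 195+173 = 368 → 255
G: 28+54 = 82 → 82
B: 201+102 = 303 → 255
= RGB(255, 82, 255)


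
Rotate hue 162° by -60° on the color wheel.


New hue = (H + rotation) mod 360
New hue = (162 -60) mod 360
= 102 mod 360
= 102°


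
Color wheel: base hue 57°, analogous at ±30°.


Base hue: 57°
Left analog: (57 - 30) mod 360 = 27°
Right analog: (57 + 30) mod 360 = 87°
Analogous hues = 27° and 87°


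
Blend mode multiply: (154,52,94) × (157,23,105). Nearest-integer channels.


Multiply: C = A×B/255, rounded to nearest integer
R: 154×157/255 = 24178/255 ≈ 94.816 → 95
G: 52×23/255 = 1196/255 ≈ 4.690 → 5
B: 94×105/255 = 9870/255 ≈ 38.706 → 39
= RGB(95, 5, 39)


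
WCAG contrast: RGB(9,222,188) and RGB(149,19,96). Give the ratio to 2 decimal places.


Linearize each sRGB channel c=v/255: c/12.92 if c ≤ 0.04045 else ((c+0.055)/1.055)^2.4
L = 0.2126×R_lin + 0.7152×G_lin + 0.0722×B_lin
Color 1 (9,222,188):
  R=9: 9/255≈0.0353 ≤ 0.04045 → 0.0353/12.92 ≈ 0.00273
  G=222: 222/255≈0.8706 > 0.04045 → ((0.8706+0.055)/1.055)^2.4 ≈ 0.73046
  B=188: 188/255≈0.7373 > 0.04045 → ((0.7373+0.055)/1.055)^2.4 ≈ 0.50289
  L1 = 0.2126×0.00273 + 0.7152×0.73046 + 0.0722×0.50289 ≈ 0.55931
Color 2 (149,19,96):
  R=149: 149/255≈0.5843 > 0.04045 → ((0.5843+0.055)/1.055)^2.4 ≈ 0.30054
  G=19: 19/255≈0.0745 > 0.04045 → ((0.0745+0.055)/1.055)^2.4 ≈ 0.00651
  B=96: 96/255≈0.3765 > 0.04045 → ((0.3765+0.055)/1.055)^2.4 ≈ 0.11697
  L2 = 0.2126×0.30054 + 0.7152×0.00651 + 0.0722×0.11697 ≈ 0.07700
Lighter = 0.55931, Darker = 0.07700
Ratio = (L_lighter + 0.05) / (L_darker + 0.05)
Ratio = (0.55931 + 0.05) / (0.07700 + 0.05) = 0.60931 / 0.12700 ≈ 4.7978
Ratio ≈ 4.80:1


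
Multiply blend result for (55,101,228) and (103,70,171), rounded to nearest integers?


Multiply: C = A×B/255, rounded to nearest integer
R: 55×103/255 = 5665/255 ≈ 22.216 → 22
G: 101×70/255 = 7070/255 ≈ 27.725 → 28
B: 228×171/255 = 38988/255 ≈ 152.894 → 153
= RGB(22, 28, 153)


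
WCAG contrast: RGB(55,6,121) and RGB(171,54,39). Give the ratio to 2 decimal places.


Linearize each sRGB channel c=v/255: c/12.92 if c ≤ 0.04045 else ((c+0.055)/1.055)^2.4
L = 0.2126×R_lin + 0.7152×G_lin + 0.0722×B_lin
Color 1 (55,6,121):
  R=55: 55/255≈0.2157 > 0.04045 → ((0.2157+0.055)/1.055)^2.4 ≈ 0.03820
  G=6: 6/255≈0.0235 ≤ 0.04045 → 0.0235/12.92 ≈ 0.00182
  B=121: 121/255≈0.4745 > 0.04045 → ((0.4745+0.055)/1.055)^2.4 ≈ 0.19120
  L1 = 0.2126×0.03820 + 0.7152×0.00182 + 0.0722×0.19120 ≈ 0.02323
Color 2 (171,54,39):
  R=171: 171/255≈0.6706 > 0.04045 → ((0.6706+0.055)/1.055)^2.4 ≈ 0.40724
  G=54: 54/255≈0.2118 > 0.04045 → ((0.2118+0.055)/1.055)^2.4 ≈ 0.03689
  B=39: 39/255≈0.1529 > 0.04045 → ((0.1529+0.055)/1.055)^2.4 ≈ 0.02029
  L2 = 0.2126×0.40724 + 0.7152×0.03689 + 0.0722×0.02029 ≈ 0.11443
Lighter = 0.11443, Darker = 0.02323
Ratio = (L_lighter + 0.05) / (L_darker + 0.05)
Ratio = (0.11443 + 0.05) / (0.02323 + 0.05) = 0.16443 / 0.07323 ≈ 2.2454
Ratio ≈ 2.25:1


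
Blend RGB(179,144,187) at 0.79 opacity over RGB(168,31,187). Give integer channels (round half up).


C = α×F + (1-α)×B, with 1-α = 0.21
R: 0.79×179 + 0.21×168 = 141.41 + 35.28 = 176.69 → 177
G: 0.79×144 + 0.21×31 = 113.76 + 6.51 = 120.27 → 120
B: 0.79×187 + 0.21×187 = 147.73 + 39.27 = 187.00 → 187
= RGB(177, 120, 187)


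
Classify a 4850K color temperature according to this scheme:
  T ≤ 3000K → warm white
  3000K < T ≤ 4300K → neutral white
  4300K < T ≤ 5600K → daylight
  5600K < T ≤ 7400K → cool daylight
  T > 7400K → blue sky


Temperature: 4850K
4300K < 4850K ≤ 5600K → daylight
Classification: daylight


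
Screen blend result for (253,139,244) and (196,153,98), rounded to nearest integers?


Screen: C = 255 - (255-A)×(255-B)/255, rounded to nearest integer
R: 255 - (255-253)×(255-196)/255 = 255 - 118/255 ≈ 255 - 0.463 = 254.537 → 255
G: 255 - (255-139)×(255-153)/255 = 255 - 11832/255 ≈ 255 - 46.400 = 208.600 → 209
B: 255 - (255-244)×(255-98)/255 = 255 - 1727/255 ≈ 255 - 6.773 = 248.227 → 248
= RGB(255, 209, 248)


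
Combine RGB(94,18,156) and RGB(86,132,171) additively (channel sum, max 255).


Additive: each channel = min(255, C₁+C₂)
R: 94+86 = 180 → 180
G: 18+132 = 150 → 150
B: 156+171 = 327 → 255
= RGB(180, 150, 255)


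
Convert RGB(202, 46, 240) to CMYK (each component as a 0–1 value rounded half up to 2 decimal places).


R'=202/255≈0.7922, G'=46/255≈0.1804, B'=240/255≈0.9412
K = 1 - max(R',G',B') = 1 - 240/255 = 15/255 = 0.05882… → 0.06
(1-R'-K)/(1-K) simplifies to (max-R)/max with max = 240:
C = (240-202)/240 = 38/240 = 0.15833… → 0.16
M = (240-46)/240 = 194/240 = 0.80833… → 0.81
Y = (240-240)/240 = 0/240 = 0 → 0.00
= CMYK(0.16, 0.81, 0.00, 0.06)


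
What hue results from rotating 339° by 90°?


New hue = (H + rotation) mod 360
New hue = (339 + 90) mod 360
= 429 mod 360
= 69°


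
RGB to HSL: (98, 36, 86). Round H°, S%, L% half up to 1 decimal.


Normalize: R'=98/255≈0.3843, G'=36/255≈0.1412, B'=86/255≈0.3373
Max=98/255, Min=36/255, Δ=Max-Min=62/255
L = (Max+Min)/2 = (98+36)/510 = 134/510 = 0.26274… → L = 26.3%
L ≤ 0.5 → S = Δ/(Max+Min) = 62/(98+36) = 62/134 = 0.46268… → S = 46.3%
(the 1/255 factors cancel in S and H, so raw channel differences can be used)
Max is R' → H = 60 × (((G-B)/Δ) mod 6) = 60 × (((36-86)/62) mod 6)
  (-50)/62 = -0.8064…; negative, so add 6 → 5.1935…
  H = 60 × 5.1935… = 311.612…° → H = 311.6°
= HSL(311.6°, 46.3%, 26.3%)


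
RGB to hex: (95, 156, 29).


R = 95 → 5F (hex)
G = 156 → 9C (hex)
B = 29 → 1D (hex)
Hex = #5F9C1D


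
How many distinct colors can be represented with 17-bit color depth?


Colors = 2^bits = 2^17
= 131,072 colors


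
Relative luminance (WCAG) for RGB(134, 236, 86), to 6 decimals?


Linearize each channel (sRGB transfer function): c = v/255; c_lin = c/12.92 if c ≤ 0.04045, else ((c+0.055)/1.055)^2.4
  R: 134/255 ≈ 0.525490 > 0.04045 → ((0.525490+0.055)/1.055)^2.4 ≈ 0.238398
  G: 236/255 ≈ 0.925490 > 0.04045 → ((0.925490+0.055)/1.055)^2.4 ≈ 0.838799
  B: 86/255 ≈ 0.337255 > 0.04045 → ((0.337255+0.055)/1.055)^2.4 ≈ 0.093059
R_lin = 0.238398, G_lin = 0.838799, B_lin = 0.093059
L = 0.2126×R + 0.7152×G + 0.0722×B
L = 0.2126×0.238398 + 0.7152×0.838799 + 0.0722×0.093059
L ≈ 0.657311


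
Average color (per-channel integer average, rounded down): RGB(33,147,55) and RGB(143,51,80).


Midpoint: each channel = ⌊(C₁+C₂)/2⌋
R: ⌊(33+143)/2⌋ = 88
G: ⌊(147+51)/2⌋ = 99
B: ⌊(55+80)/2⌋ = 67
= RGB(88, 99, 67)


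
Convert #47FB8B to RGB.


47 → 71 (R)
FB → 251 (G)
8B → 139 (B)
= RGB(71, 251, 139)


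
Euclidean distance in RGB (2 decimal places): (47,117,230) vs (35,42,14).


d = √[(R₁-R₂)² + (G₁-G₂)² + (B₁-B₂)²]
d = √[(47-35)² + (117-42)² + (230-14)²]
d = √[144 + 5625 + 46656]
d = √52425
d ≈ 228.97


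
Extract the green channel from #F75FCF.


Color: #F75FCF
R = F7 = 247
G = 5F = 95
B = CF = 207
Green = 95


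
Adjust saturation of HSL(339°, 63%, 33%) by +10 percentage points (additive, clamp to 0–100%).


Original S = 63%
Adjustment = +10 percentage points
New S = 63 + (10) = 73
Clamp to [0, 100] → 73
= HSL(339°, 73%, 33%)


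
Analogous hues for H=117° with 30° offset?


Base hue: 117°
Left analog: (117 - 30) mod 360 = 87°
Right analog: (117 + 30) mod 360 = 147°
Analogous hues = 87° and 147°


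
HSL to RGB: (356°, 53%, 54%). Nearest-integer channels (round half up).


H=356°, S=0.53, L=0.54
C = (1-|2L-1|)×S = (1-|0.08|)×0.53 = 0.4876
H' = H/60 = 356/60 ≈ 5.9333; X = C×(1-|H' mod 2 - 1|) ≈ 0.0325
m = L - C/2 = 0.54 - 0.2438 = 0.2962
Sector ⌊H'⌋ = 5 → (R',G',B') = (0.4876, 0.0, ≈0.0325)
RGB = ((R'+m)×255, (G'+m)×255, (B'+m)×255) = (199.869, 75.531, 83.8202)
Round half up → RGB(200, 76, 84)


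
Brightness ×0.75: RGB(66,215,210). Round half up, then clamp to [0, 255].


Multiply each channel by 0.75, round half up, clamp to [0, 255]
R: 66×0.75 = 49.5 → round → 50
G: 215×0.75 = 161.25 → round → 161
B: 210×0.75 = 157.5 → round → 158
= RGB(50, 161, 158)


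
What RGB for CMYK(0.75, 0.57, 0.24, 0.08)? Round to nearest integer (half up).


R = 255 × (1-C) × (1-K) = 255 × 0.25 × 0.92 = 58.65 → 59
G = 255 × (1-M) × (1-K) = 255 × 0.43 × 0.92 = 100.878 → 101
B = 255 × (1-Y) × (1-K) = 255 × 0.76 × 0.92 = 178.296 → 178
= RGB(59, 101, 178)


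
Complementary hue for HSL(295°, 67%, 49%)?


Complement = opposite side of color wheel = hue + 180°
H' = (295 + 180) mod 360 = 115°
S and L unchanged.
= HSL(115°, 67%, 49%)


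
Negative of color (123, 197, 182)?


Invert: (255-R, 255-G, 255-B)
R: 255-123 = 132
G: 255-197 = 58
B: 255-182 = 73
= RGB(132, 58, 73)


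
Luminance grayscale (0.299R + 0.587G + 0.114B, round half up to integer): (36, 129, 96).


Gray = 0.299×R + 0.587×G + 0.114×B
Gray = 0.299×36 + 0.587×129 + 0.114×96
Gray = 10.764 + 75.723 + 10.944
Gray = 97.431 → round half up → 97
Gray = 97


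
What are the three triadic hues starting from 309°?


Triadic: equally spaced at 120° intervals
H1 = 309°
H2 = (309 + 120) mod 360 = 69°
H3 = (309 + 240) mod 360 = 189°
Triadic = 309°, 69°, 189°


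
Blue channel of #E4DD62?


Color: #E4DD62
R = E4 = 228
G = DD = 221
B = 62 = 98
Blue = 98


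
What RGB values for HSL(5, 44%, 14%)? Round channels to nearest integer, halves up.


H=5°, S=0.44, L=0.14
C = (1-|2L-1|)×S = (1-|-0.72|)×0.44 = 0.1232
H' = H/60 = 5/60 ≈ 0.0833; X = C×(1-|H' mod 2 - 1|) ≈ 0.0103
m = L - C/2 = 0.14 - 0.0616 = 0.0784
Sector ⌊H'⌋ = 0 → (R',G',B') = (0.1232, ≈0.0103, 0.0)
RGB = ((R'+m)×255, (G'+m)×255, (B'+m)×255) = (51.408, 22.61, 19.992)
Round half up → RGB(51, 23, 20)


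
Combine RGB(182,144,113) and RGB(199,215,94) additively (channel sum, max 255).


Additive: each channel = min(255, C₁+C₂)
R: 182+199 = 381 → 255
G: 144+215 = 359 → 255
B: 113+94 = 207 → 207
= RGB(255, 255, 207)


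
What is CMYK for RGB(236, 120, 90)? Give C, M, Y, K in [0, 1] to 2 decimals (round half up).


R'=236/255≈0.9255, G'=120/255≈0.4706, B'=90/255≈0.3529
K = 1 - max(R',G',B') = 1 - 236/255 = 19/255 = 0.07450… → 0.07
(1-R'-K)/(1-K) simplifies to (max-R)/max with max = 236:
C = (236-236)/236 = 0/236 = 0 → 0.00
M = (236-120)/236 = 116/236 = 0.49152… → 0.49
Y = (236-90)/236 = 146/236 = 0.61864… → 0.62
= CMYK(0.00, 0.49, 0.62, 0.07)


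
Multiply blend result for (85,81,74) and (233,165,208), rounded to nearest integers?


Multiply: C = A×B/255, rounded to nearest integer
R: 85×233/255 = 19805/255 ≈ 77.667 → 78
G: 81×165/255 = 13365/255 ≈ 52.412 → 52
B: 74×208/255 = 15392/255 ≈ 60.361 → 60
= RGB(78, 52, 60)


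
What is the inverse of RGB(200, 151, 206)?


Invert: (255-R, 255-G, 255-B)
R: 255-200 = 55
G: 255-151 = 104
B: 255-206 = 49
= RGB(55, 104, 49)


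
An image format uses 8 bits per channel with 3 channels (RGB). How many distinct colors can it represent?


Total bits = 8 bits/channel × 3 channels = 24 bits
Distinct colors = 2^24
= 16,777,216 colors


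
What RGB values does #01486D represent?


01 → 1 (R)
48 → 72 (G)
6D → 109 (B)
= RGB(1, 72, 109)


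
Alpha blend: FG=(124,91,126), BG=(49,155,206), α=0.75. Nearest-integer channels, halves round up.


C = α×F + (1-α)×B, with 1-α = 0.25
R: 0.75×124 + 0.25×49 = 93.00 + 12.25 = 105.25 → 105
G: 0.75×91 + 0.25×155 = 68.25 + 38.75 = 107.00 → 107
B: 0.75×126 + 0.25×206 = 94.50 + 51.50 = 146.00 → 146
= RGB(105, 107, 146)


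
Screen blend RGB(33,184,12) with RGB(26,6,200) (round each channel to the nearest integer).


Screen: C = 255 - (255-A)×(255-B)/255, rounded to nearest integer
R: 255 - (255-33)×(255-26)/255 = 255 - 50838/255 ≈ 255 - 199.365 = 55.635 → 56
G: 255 - (255-184)×(255-6)/255 = 255 - 17679/255 ≈ 255 - 69.329 = 185.671 → 186
B: 255 - (255-12)×(255-200)/255 = 255 - 13365/255 ≈ 255 - 52.412 = 202.588 → 203
= RGB(56, 186, 203)


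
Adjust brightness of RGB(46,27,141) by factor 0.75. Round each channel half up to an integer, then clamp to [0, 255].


Multiply each channel by 0.75, round half up, clamp to [0, 255]
R: 46×0.75 = 34.5 → round → 35
G: 27×0.75 = 20.25 → round → 20
B: 141×0.75 = 105.75 → round → 106
= RGB(35, 20, 106)


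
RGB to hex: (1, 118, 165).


R = 1 → 01 (hex)
G = 118 → 76 (hex)
B = 165 → A5 (hex)
Hex = #0176A5


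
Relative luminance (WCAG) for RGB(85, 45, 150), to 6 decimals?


Linearize each channel (sRGB transfer function): c = v/255; c_lin = c/12.92 if c ≤ 0.04045, else ((c+0.055)/1.055)^2.4
  R: 85/255 ≈ 0.333333 > 0.04045 → ((0.333333+0.055)/1.055)^2.4 ≈ 0.090842
  G: 45/255 ≈ 0.176471 > 0.04045 → ((0.176471+0.055)/1.055)^2.4 ≈ 0.026241
  B: 150/255 ≈ 0.588235 > 0.04045 → ((0.588235+0.055)/1.055)^2.4 ≈ 0.304987
R_lin = 0.090842, G_lin = 0.026241, B_lin = 0.304987
L = 0.2126×R + 0.7152×G + 0.0722×B
L = 0.2126×0.090842 + 0.7152×0.026241 + 0.0722×0.304987
L ≈ 0.060101


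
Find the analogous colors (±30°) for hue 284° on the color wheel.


Base hue: 284°
Left analog: (284 - 30) mod 360 = 254°
Right analog: (284 + 30) mod 360 = 314°
Analogous hues = 254° and 314°


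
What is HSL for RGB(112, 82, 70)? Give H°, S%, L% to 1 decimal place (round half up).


Normalize: R'=112/255≈0.4392, G'=82/255≈0.3216, B'=70/255≈0.2745
Max=112/255, Min=70/255, Δ=Max-Min=42/255
L = (Max+Min)/2 = (112+70)/510 = 182/510 = 0.35686… → L = 35.7%
L ≤ 0.5 → S = Δ/(Max+Min) = 42/(112+70) = 42/182 = 0.23076… → S = 23.1%
(the 1/255 factors cancel in S and H, so raw channel differences can be used)
Max is R' → H = 60 × (((G-B)/Δ) mod 6) = 60 × (((82-70)/42) mod 6)
  12/42 = 0.2857…
  H = 60 × 0.2857… = 17.142…° → H = 17.1°
= HSL(17.1°, 23.1%, 35.7%)


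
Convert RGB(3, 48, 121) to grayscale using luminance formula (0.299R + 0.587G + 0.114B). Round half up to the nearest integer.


Gray = 0.299×R + 0.587×G + 0.114×B
Gray = 0.299×3 + 0.587×48 + 0.114×121
Gray = 0.897 + 28.176 + 13.794
Gray = 42.867 → round half up → 43
Gray = 43


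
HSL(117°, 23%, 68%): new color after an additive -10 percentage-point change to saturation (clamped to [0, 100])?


Original S = 23%
Adjustment = -10 percentage points
New S = 23 + (-10) = 13
Clamp to [0, 100] → 13
= HSL(117°, 13%, 68%)


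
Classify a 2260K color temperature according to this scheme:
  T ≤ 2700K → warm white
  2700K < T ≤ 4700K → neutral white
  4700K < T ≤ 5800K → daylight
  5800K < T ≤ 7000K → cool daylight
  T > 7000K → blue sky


Temperature: 2260K
2260K ≤ 2700K → warm white
Classification: warm white


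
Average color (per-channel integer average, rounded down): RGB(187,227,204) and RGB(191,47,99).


Midpoint: each channel = ⌊(C₁+C₂)/2⌋
R: ⌊(187+191)/2⌋ = 189
G: ⌊(227+47)/2⌋ = 137
B: ⌊(204+99)/2⌋ = 151
= RGB(189, 137, 151)


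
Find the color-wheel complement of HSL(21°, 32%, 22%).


Complement = opposite side of color wheel = hue + 180°
H' = (21 + 180) mod 360 = 201°
S and L unchanged.
= HSL(201°, 32%, 22%)


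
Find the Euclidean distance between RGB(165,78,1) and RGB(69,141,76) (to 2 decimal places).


d = √[(R₁-R₂)² + (G₁-G₂)² + (B₁-B₂)²]
d = √[(165-69)² + (78-141)² + (1-76)²]
d = √[9216 + 3969 + 5625]
d = √18810
d ≈ 137.15


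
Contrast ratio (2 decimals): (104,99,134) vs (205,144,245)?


Linearize each sRGB channel c=v/255: c/12.92 if c ≤ 0.04045 else ((c+0.055)/1.055)^2.4
L = 0.2126×R_lin + 0.7152×G_lin + 0.0722×B_lin
Color 1 (104,99,134):
  R=104: 104/255≈0.4078 > 0.04045 → ((0.4078+0.055)/1.055)^2.4 ≈ 0.13843
  G=99: 99/255≈0.3882 > 0.04045 → ((0.3882+0.055)/1.055)^2.4 ≈ 0.12477
  B=134: 134/255≈0.5255 > 0.04045 → ((0.5255+0.055)/1.055)^2.4 ≈ 0.23840
  L1 = 0.2126×0.13843 + 0.7152×0.12477 + 0.0722×0.23840 ≈ 0.13588
Color 2 (205,144,245):
  R=205: 205/255≈0.8039 > 0.04045 → ((0.8039+0.055)/1.055)^2.4 ≈ 0.61050
  G=144: 144/255≈0.5647 > 0.04045 → ((0.5647+0.055)/1.055)^2.4 ≈ 0.27889
  B=245: 245/255≈0.9608 > 0.04045 → ((0.9608+0.055)/1.055)^2.4 ≈ 0.91310
  L2 = 0.2126×0.61050 + 0.7152×0.27889 + 0.0722×0.91310 ≈ 0.39518
Lighter = 0.39518, Darker = 0.13588
Ratio = (L_lighter + 0.05) / (L_darker + 0.05)
Ratio = (0.39518 + 0.05) / (0.13588 + 0.05) = 0.44518 / 0.18588 ≈ 2.3950
Ratio ≈ 2.40:1


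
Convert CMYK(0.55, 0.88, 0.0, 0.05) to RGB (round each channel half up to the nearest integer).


R = 255 × (1-C) × (1-K) = 255 × 0.45 × 0.95 = 109.0125 → 109
G = 255 × (1-M) × (1-K) = 255 × 0.12 × 0.95 = 29.07 → 29
B = 255 × (1-Y) × (1-K) = 255 × 1.00 × 0.95 = 242.25 → 242
= RGB(109, 29, 242)


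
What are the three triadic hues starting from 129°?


Triadic: equally spaced at 120° intervals
H1 = 129°
H2 = (129 + 120) mod 360 = 249°
H3 = (129 + 240) mod 360 = 9°
Triadic = 129°, 249°, 9°


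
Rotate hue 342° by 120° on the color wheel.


New hue = (H + rotation) mod 360
New hue = (342 + 120) mod 360
= 462 mod 360
= 102°


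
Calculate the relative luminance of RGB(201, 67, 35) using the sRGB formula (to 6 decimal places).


Linearize each channel (sRGB transfer function): c = v/255; c_lin = c/12.92 if c ≤ 0.04045, else ((c+0.055)/1.055)^2.4
  R: 201/255 ≈ 0.788235 > 0.04045 → ((0.788235+0.055)/1.055)^2.4 ≈ 0.584078
  G: 67/255 ≈ 0.262745 > 0.04045 → ((0.262745+0.055)/1.055)^2.4 ≈ 0.056128
  B: 35/255 ≈ 0.137255 > 0.04045 → ((0.137255+0.055)/1.055)^2.4 ≈ 0.016807
R_lin = 0.584078, G_lin = 0.056128, B_lin = 0.016807
L = 0.2126×R + 0.7152×G + 0.0722×B
L = 0.2126×0.584078 + 0.7152×0.056128 + 0.0722×0.016807
L ≈ 0.165532


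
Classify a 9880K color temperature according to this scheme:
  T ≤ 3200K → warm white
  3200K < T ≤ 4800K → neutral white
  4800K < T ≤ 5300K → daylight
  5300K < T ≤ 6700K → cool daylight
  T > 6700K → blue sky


Temperature: 9880K
9880K > 6700K → blue sky
Classification: blue sky


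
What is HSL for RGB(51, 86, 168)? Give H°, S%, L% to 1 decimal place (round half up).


Normalize: R'=51/255≈0.2000, G'=86/255≈0.3373, B'=168/255≈0.6588
Max=168/255, Min=51/255, Δ=Max-Min=117/255
L = (Max+Min)/2 = (168+51)/510 = 219/510 = 0.42941… → L = 42.9%
L ≤ 0.5 → S = Δ/(Max+Min) = 117/(168+51) = 117/219 = 0.53424… → S = 53.4%
(the 1/255 factors cancel in S and H, so raw channel differences can be used)
Max is B' → H = 60 × ((R-G)/Δ + 4) = 60 × ((51-86)/117 + 4)
  -35/117 + 4 = -0.2991… + 4 = 3.7008…
  H = 60 × 3.7008… = 222.051…° → H = 222.1°
= HSL(222.1°, 53.4%, 42.9%)


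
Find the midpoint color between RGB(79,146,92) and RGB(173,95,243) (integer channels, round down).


Midpoint: each channel = ⌊(C₁+C₂)/2⌋
R: ⌊(79+173)/2⌋ = 126
G: ⌊(146+95)/2⌋ = 120
B: ⌊(92+243)/2⌋ = 167
= RGB(126, 120, 167)


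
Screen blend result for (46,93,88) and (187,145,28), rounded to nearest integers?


Screen: C = 255 - (255-A)×(255-B)/255, rounded to nearest integer
R: 255 - (255-46)×(255-187)/255 = 255 - 14212/255 ≈ 255 - 55.733 = 199.267 → 199
G: 255 - (255-93)×(255-145)/255 = 255 - 17820/255 ≈ 255 - 69.882 = 185.118 → 185
B: 255 - (255-88)×(255-28)/255 = 255 - 37909/255 ≈ 255 - 148.663 = 106.337 → 106
= RGB(199, 185, 106)


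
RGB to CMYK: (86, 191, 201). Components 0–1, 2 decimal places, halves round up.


R'=86/255≈0.3373, G'=191/255≈0.7490, B'=201/255≈0.7882
K = 1 - max(R',G',B') = 1 - 201/255 = 54/255 = 0.21176… → 0.21
(1-R'-K)/(1-K) simplifies to (max-R)/max with max = 201:
C = (201-86)/201 = 115/201 = 0.57213… → 0.57
M = (201-191)/201 = 10/201 = 0.04975… → 0.05
Y = (201-201)/201 = 0/201 = 0 → 0.00
= CMYK(0.57, 0.05, 0.00, 0.21)


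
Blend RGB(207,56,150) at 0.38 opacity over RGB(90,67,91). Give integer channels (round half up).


C = α×F + (1-α)×B, with 1-α = 0.62
R: 0.38×207 + 0.62×90 = 78.66 + 55.80 = 134.46 → 134
G: 0.38×56 + 0.62×67 = 21.28 + 41.54 = 62.82 → 63
B: 0.38×150 + 0.62×91 = 57.00 + 56.42 = 113.42 → 113
= RGB(134, 63, 113)


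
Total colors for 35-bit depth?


Colors = 2^bits = 2^35
= 34,359,738,368 colors


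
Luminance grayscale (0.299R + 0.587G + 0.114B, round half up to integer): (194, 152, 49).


Gray = 0.299×R + 0.587×G + 0.114×B
Gray = 0.299×194 + 0.587×152 + 0.114×49
Gray = 58.006 + 89.224 + 5.586
Gray = 152.816 → round half up → 153
Gray = 153


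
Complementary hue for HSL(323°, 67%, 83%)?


Complement = opposite side of color wheel = hue + 180°
H' = (323 + 180) mod 360 = 143°
S and L unchanged.
= HSL(143°, 67%, 83%)


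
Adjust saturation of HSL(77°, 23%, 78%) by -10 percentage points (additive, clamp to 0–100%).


Original S = 23%
Adjustment = -10 percentage points
New S = 23 + (-10) = 13
Clamp to [0, 100] → 13
= HSL(77°, 13%, 78%)


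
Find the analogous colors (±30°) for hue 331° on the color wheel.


Base hue: 331°
Left analog: (331 - 30) mod 360 = 301°
Right analog: (331 + 30) mod 360 = 1°
Analogous hues = 301° and 1°


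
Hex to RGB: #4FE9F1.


4F → 79 (R)
E9 → 233 (G)
F1 → 241 (B)
= RGB(79, 233, 241)


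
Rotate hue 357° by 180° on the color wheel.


New hue = (H + rotation) mod 360
New hue = (357 + 180) mod 360
= 537 mod 360
= 177°


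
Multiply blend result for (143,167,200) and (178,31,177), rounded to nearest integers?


Multiply: C = A×B/255, rounded to nearest integer
R: 143×178/255 = 25454/255 ≈ 99.820 → 100
G: 167×31/255 = 5177/255 ≈ 20.302 → 20
B: 200×177/255 = 35400/255 ≈ 138.824 → 139
= RGB(100, 20, 139)


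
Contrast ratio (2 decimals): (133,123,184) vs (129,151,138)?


Linearize each sRGB channel c=v/255: c/12.92 if c ≤ 0.04045 else ((c+0.055)/1.055)^2.4
L = 0.2126×R_lin + 0.7152×G_lin + 0.0722×B_lin
Color 1 (133,123,184):
  R=133: 133/255≈0.5216 > 0.04045 → ((0.5216+0.055)/1.055)^2.4 ≈ 0.23455
  G=123: 123/255≈0.4824 > 0.04045 → ((0.4824+0.055)/1.055)^2.4 ≈ 0.19807
  B=184: 184/255≈0.7216 > 0.04045 → ((0.7216+0.055)/1.055)^2.4 ≈ 0.47932
  L1 = 0.2126×0.23455 + 0.7152×0.19807 + 0.0722×0.47932 ≈ 0.22613
Color 2 (129,151,138):
  R=129: 129/255≈0.5059 > 0.04045 → ((0.5059+0.055)/1.055)^2.4 ≈ 0.21953
  G=151: 151/255≈0.5922 > 0.04045 → ((0.5922+0.055)/1.055)^2.4 ≈ 0.30947
  B=138: 138/255≈0.5412 > 0.04045 → ((0.5412+0.055)/1.055)^2.4 ≈ 0.25415
  L2 = 0.2126×0.21953 + 0.7152×0.30947 + 0.0722×0.25415 ≈ 0.28635
Lighter = 0.28635, Darker = 0.22613
Ratio = (L_lighter + 0.05) / (L_darker + 0.05)
Ratio = (0.28635 + 0.05) / (0.22613 + 0.05) = 0.33635 / 0.27613 ≈ 1.2181
Ratio ≈ 1.22:1


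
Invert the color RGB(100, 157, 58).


Invert: (255-R, 255-G, 255-B)
R: 255-100 = 155
G: 255-157 = 98
B: 255-58 = 197
= RGB(155, 98, 197)


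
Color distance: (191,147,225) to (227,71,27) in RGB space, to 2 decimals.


d = √[(R₁-R₂)² + (G₁-G₂)² + (B₁-B₂)²]
d = √[(191-227)² + (147-71)² + (225-27)²]
d = √[1296 + 5776 + 39204]
d = √46276
d ≈ 215.12


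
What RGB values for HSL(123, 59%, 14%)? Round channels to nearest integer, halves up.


H=123°, S=0.59, L=0.14
C = (1-|2L-1|)×S = (1-|-0.72|)×0.59 = 0.1652
H' = H/60 = 123/60 ≈ 2.0500; X = C×(1-|H' mod 2 - 1|) = 0.00826
m = L - C/2 = 0.14 - 0.0826 = 0.0574
Sector ⌊H'⌋ = 2 → (R',G',B') = (0.0, 0.1652, 0.00826)
RGB = ((R'+m)×255, (G'+m)×255, (B'+m)×255) = (14.637, 56.763, 16.7433)
Round half up → RGB(15, 57, 17)


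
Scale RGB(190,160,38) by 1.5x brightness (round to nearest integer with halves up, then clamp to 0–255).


Multiply each channel by 1.5, round half up, clamp to [0, 255]
R: 190×1.5 = 285 → clamp → 255
G: 160×1.5 = 240
B: 38×1.5 = 57
= RGB(255, 240, 57)


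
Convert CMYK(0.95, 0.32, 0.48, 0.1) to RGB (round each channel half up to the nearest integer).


R = 255 × (1-C) × (1-K) = 255 × 0.05 × 0.90 = 11.475 → 11
G = 255 × (1-M) × (1-K) = 255 × 0.68 × 0.90 = 156.06 → 156
B = 255 × (1-Y) × (1-K) = 255 × 0.52 × 0.90 = 119.34 → 119
= RGB(11, 156, 119)


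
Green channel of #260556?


Color: #260556
R = 26 = 38
G = 05 = 5
B = 56 = 86
Green = 5


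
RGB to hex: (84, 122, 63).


R = 84 → 54 (hex)
G = 122 → 7A (hex)
B = 63 → 3F (hex)
Hex = #547A3F


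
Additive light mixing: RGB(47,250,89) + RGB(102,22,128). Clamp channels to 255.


Additive: each channel = min(255, C₁+C₂)
R: 47+102 = 149 → 149
G: 250+22 = 272 → 255
B: 89+128 = 217 → 217
= RGB(149, 255, 217)


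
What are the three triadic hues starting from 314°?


Triadic: equally spaced at 120° intervals
H1 = 314°
H2 = (314 + 120) mod 360 = 74°
H3 = (314 + 240) mod 360 = 194°
Triadic = 314°, 74°, 194°


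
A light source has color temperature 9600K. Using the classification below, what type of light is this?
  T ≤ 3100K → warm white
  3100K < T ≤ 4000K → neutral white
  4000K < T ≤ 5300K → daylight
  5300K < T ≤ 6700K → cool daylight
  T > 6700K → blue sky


Temperature: 9600K
9600K > 6700K → blue sky
Classification: blue sky


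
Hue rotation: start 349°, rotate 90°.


New hue = (H + rotation) mod 360
New hue = (349 + 90) mod 360
= 439 mod 360
= 79°


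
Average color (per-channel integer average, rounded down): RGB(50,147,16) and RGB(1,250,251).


Midpoint: each channel = ⌊(C₁+C₂)/2⌋
R: ⌊(50+1)/2⌋ = 25
G: ⌊(147+250)/2⌋ = 198
B: ⌊(16+251)/2⌋ = 133
= RGB(25, 198, 133)


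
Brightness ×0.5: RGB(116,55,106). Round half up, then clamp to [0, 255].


Multiply each channel by 0.5, round half up, clamp to [0, 255]
R: 116×0.5 = 58
G: 55×0.5 = 27.5 → round → 28
B: 106×0.5 = 53
= RGB(58, 28, 53)


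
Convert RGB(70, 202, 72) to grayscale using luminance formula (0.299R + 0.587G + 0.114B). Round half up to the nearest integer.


Gray = 0.299×R + 0.587×G + 0.114×B
Gray = 0.299×70 + 0.587×202 + 0.114×72
Gray = 20.930 + 118.574 + 8.208
Gray = 147.712 → round half up → 148
Gray = 148
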